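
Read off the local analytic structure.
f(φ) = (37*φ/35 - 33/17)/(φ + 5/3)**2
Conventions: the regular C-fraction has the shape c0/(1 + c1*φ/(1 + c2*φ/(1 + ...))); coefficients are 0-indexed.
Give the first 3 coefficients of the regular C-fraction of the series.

Taylor coefficients (expand at 0): a_0 = -297/425, a_1 = 3627/2975, a_2 = -90099/74375.
c0 = a_0 = -297/425. Peel one level at a time: if S = 1 + c*φ/S' with S'(0) = 1, then c is the φ-coefficient of S and S' = c*φ/(S - 1).
S_1 = c0/f = 1 + (403/231)*φ + (1747684/1334025)*φ^2 + ...; c1 = 403/231.
S_2 = c1*φ/(S_1 - 1) = 1 + (-1747684/2327325)*φ + ...; c2 = -1747684/2327325.

The regular C-fraction coefficients are [-297/425, 403/231, -1747684/2327325].


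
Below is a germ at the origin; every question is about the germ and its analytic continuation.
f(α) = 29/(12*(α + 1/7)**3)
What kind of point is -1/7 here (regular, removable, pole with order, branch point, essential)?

The denominator factor α + 1/7 vanishes at -1/7 and appears to the power 3; the numerator there equals 29/12, nonzero, and no other factor vanishes.
Hence a pole whose order is the multiplicity, 3.

The point is a pole of order 3.


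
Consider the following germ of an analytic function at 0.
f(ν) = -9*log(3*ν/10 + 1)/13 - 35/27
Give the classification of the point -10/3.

The term (-9/13)*log(1 - ν/(-10/3)) has argument 1 - -10/3/(-10/3) = 0 at -10/3: a logarithmic (infinitely-sheeted) branch point; the remaining terms are analytic or single-valued there.

The point is a logarithmic branch point.


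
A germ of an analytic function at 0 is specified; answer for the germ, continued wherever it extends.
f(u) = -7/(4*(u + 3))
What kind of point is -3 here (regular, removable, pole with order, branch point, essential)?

The point is a pole of order 1.

The denominator factor u + 3 vanishes at -3 and appears to the power 1; the numerator there equals -7/4, nonzero, and no other factor vanishes.
Hence a pole whose order is the multiplicity, 1.


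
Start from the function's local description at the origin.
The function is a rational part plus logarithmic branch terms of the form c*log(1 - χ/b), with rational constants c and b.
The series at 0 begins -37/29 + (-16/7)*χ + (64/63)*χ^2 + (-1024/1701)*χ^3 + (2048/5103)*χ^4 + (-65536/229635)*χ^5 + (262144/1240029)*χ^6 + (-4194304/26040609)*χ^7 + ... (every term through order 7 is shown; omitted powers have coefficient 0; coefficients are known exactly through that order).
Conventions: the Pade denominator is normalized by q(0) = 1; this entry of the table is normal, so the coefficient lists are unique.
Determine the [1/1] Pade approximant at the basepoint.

Taylor coefficients needed (read off): a_0 = -37/29, a_1 = -16/7, a_2 = 64/63.
Write the denominator as Q(χ) = 1 + q1*χ. Requiring Q*f - P = O(χ^3) with deg P <= 1 kills the coefficients of χ^2..χ^2 in Q*f:
  χ^2: a_2 + q1*a_1 = 0, i.e. 64/63 + (-16/7)*q1 = 0.
Solving this linear system: q1 = 4/9.
The numerator is Q*f truncated at degree 1: P0 = a_0 = -37/29; P1 = a_1 + q1*a_0 = -5212/1827.

The Pade approximant has numerator coefficients [-37/29, -5212/1827]; denominator coefficients [1, 4/9].


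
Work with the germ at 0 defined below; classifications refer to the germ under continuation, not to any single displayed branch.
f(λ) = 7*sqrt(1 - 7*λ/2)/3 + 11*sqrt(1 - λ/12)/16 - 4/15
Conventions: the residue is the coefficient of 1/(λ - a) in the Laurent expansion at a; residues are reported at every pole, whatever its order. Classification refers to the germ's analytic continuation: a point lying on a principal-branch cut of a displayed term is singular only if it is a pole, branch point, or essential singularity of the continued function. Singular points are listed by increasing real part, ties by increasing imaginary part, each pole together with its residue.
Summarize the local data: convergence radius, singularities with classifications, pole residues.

Branch term (7/3)*sqrt(1 - λ/(2/7)): its argument vanishes at λ = 2/7, a square-root branch point, modulus 2/7.
Branch term (11/16)*sqrt(1 - λ/(12)): its argument vanishes at λ = 12, a square-root branch point, modulus 12.
The radius of convergence is the smallest modulus among the singular points: 2/7.
List the singular points by increasing real part (a conjugate pair: the negative imaginary part first).

Radius of convergence at 0: 2/7.
At 2/7: an algebraic (square-root) branch point.
At 12: an algebraic (square-root) branch point.


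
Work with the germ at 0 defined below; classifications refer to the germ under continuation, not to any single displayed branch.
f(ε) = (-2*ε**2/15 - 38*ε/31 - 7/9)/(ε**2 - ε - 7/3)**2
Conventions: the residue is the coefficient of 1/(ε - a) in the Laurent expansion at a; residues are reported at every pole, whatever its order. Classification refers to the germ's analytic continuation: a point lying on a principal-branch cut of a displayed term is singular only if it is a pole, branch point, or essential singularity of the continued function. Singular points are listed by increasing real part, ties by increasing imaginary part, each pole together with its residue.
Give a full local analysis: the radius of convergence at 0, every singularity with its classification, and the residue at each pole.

Denominator factor (ε**2 - ε - 7/3)^2: discriminant 31/3, real irrational roots 1/2 + (1/6)*sqrt(93) and 1/2 - (1/6)*sqrt(93); poles of order 2, moduli 1/2 + (1/6)*sqrt(93) and -1/2 + (1/6)*sqrt(93).
The radius of convergence is the smallest modulus among the singular points: -1/2 + (1/6)*sqrt(93).
The factor ε**2 - ε - 7/3 splits as (ε - a)(ε - a') with a = 1/2 - (1/6)*sqrt(93), a' = 1/2 + (1/6)*sqrt(93). At the order-2 pole a set g(ε) = (ε - a)^2*f(ε) = [-2*ε**2/15 - 38*ε/31 - 7/9] / (ε - a')^2.
Order-2 pole: residue = g'(a); g'(1/2 - (1/6)*sqrt(93)) = -(1004/148955)*sqrt(93), so the residue is -(1004/148955)*sqrt(93).
The factor ε**2 - ε - 7/3 splits as (ε - a)(ε - a') with a = 1/2 + (1/6)*sqrt(93), a' = 1/2 - (1/6)*sqrt(93). At the order-2 pole a set g(ε) = (ε - a)^2*f(ε) = [-2*ε**2/15 - 38*ε/31 - 7/9] / (ε - a')^2.
Order-2 pole: residue = g'(a); g'(1/2 + (1/6)*sqrt(93)) = (1004/148955)*sqrt(93), so the residue is (1004/148955)*sqrt(93).
List the singular points by increasing real part (a conjugate pair: the negative imaginary part first).

Radius of convergence at 0: -1/2 + (1/6)*sqrt(93).
At 1/2 - (1/6)*sqrt(93): a pole of order 2; residue -(1004/148955)*sqrt(93).
At 1/2 + (1/6)*sqrt(93): a pole of order 2; residue (1004/148955)*sqrt(93).


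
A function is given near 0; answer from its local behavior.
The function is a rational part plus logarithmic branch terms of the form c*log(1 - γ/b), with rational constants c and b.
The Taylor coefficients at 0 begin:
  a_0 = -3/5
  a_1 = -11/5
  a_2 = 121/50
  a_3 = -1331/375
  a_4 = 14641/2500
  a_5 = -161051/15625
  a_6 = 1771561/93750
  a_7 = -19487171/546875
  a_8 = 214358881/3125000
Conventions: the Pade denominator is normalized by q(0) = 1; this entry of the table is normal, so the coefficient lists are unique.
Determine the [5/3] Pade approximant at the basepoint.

The Pade approximant has numerator coefficients [-3/5, -187/40, -13673/1400, -256883/42000, -14641/35000, 161051/3500000]; denominator coefficients [1, 33/8, 363/70, 1331/700].

Taylor coefficients needed (read off): a_0 = -3/5, a_1 = -11/5, a_2 = 121/50, a_3 = -1331/375, a_4 = 14641/2500, a_5 = -161051/15625, a_6 = 1771561/93750, a_7 = -19487171/546875, a_8 = 214358881/3125000.
Write the denominator as Q(γ) = 1 + q1*γ + q2*γ^2 + q3*γ^3. Requiring Q*f - P = O(γ^9) with deg P <= 5 kills the coefficients of γ^6..γ^8 in Q*f:
  γ^6: a_6 + q1*a_5 + q2*a_4 + q3*a_3 = 0, i.e. 1771561/93750 + (-161051/15625)*q1 + (14641/2500)*q2 + (-1331/375)*q3 = 0.
  γ^7: a_7 + q1*a_6 + q2*a_5 + q3*a_4 = 0, i.e. -19487171/546875 + (1771561/93750)*q1 + (-161051/15625)*q2 + (14641/2500)*q3 = 0.
  γ^8: a_8 + q1*a_7 + q2*a_6 + q3*a_5 = 0, i.e. 214358881/3125000 + (-19487171/546875)*q1 + (1771561/93750)*q2 + (-161051/15625)*q3 = 0.
Solving this linear system: q1 = 33/8, q2 = 363/70, q3 = 1331/700.
The numerator is Q*f truncated at degree 5: P0 = a_0 = -3/5; P1 = a_1 + q1*a_0 = -187/40; P2 = a_2 + q1*a_1 + q2*a_0 = -13673/1400; P3 = a_3 + q1*a_2 + q2*a_1 + q3*a_0 = -256883/42000; P4 = a_4 + q1*a_3 + q2*a_2 + q3*a_1 = -14641/35000; P5 = a_5 + q1*a_4 + q2*a_3 + q3*a_2 = 161051/3500000.


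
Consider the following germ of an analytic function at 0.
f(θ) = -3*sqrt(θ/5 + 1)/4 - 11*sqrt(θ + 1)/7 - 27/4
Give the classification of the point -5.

The term (-3/4)*sqrt(1 - θ/(-5)) has argument 1 - -5/(-5) = 0 at -5: a square-root (algebraic, two-sheeted) branch point; the remaining terms are analytic or single-valued there.

The point is an algebraic (square-root) branch point.


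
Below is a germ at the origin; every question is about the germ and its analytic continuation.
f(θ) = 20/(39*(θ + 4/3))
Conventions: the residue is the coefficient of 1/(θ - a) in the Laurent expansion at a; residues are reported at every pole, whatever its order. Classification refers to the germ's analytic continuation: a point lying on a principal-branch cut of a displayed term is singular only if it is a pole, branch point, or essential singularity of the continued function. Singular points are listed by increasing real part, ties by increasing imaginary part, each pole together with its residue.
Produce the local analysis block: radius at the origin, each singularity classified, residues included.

Denominator factor (θ + 4/3): pole of order 1 at -4/3, modulus 4/3.
The radius of convergence is the smallest modulus among the singular points: 4/3.
At the order-1 pole -4/3 set g(θ) = (θ - (-4/3))*f(θ) = 20/39.
Simple pole: residue = g(a) at a = -4/3, which is 20/39.

Radius of convergence at 0: 4/3.
At -4/3: a pole of order 1; residue 20/39.


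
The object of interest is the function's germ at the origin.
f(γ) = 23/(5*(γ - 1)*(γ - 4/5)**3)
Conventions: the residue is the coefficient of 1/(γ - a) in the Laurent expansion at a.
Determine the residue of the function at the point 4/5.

The residue is -575.

At the order-3 pole 4/5 set g(γ) = (γ - (4/5))^3*f(γ) = 23/(5*(γ - 1)).
Order-3 pole: residue = g''(a)/2; g''(4/5) = -1150, so the residue is -575.


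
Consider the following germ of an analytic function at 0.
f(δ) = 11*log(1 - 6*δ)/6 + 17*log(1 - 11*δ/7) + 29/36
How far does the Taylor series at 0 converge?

Branch term (11/6)*log(1 - δ/(1/6)): its argument vanishes at δ = 1/6, a logarithmic branch point, modulus 1/6.
Branch term (17)*log(1 - δ/(7/11)): its argument vanishes at δ = 7/11, a logarithmic branch point, modulus 7/11.
The radius of convergence is the smallest modulus among the singular points: 1/6.

The radius of convergence is 1/6.


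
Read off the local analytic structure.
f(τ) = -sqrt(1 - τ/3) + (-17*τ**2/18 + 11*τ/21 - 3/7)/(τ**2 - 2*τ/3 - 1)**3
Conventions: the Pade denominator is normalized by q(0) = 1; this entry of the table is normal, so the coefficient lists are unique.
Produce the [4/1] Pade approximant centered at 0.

The Pade approximant has numerator coefficients [-4/7, -145077493/62946366, 25385065/11989784, -2471272411/2266069176, 263153981549/108771320448]; denominator coefficients [1, 17160655/8992338].

Taylor coefficients needed (expand at 0): a_0 = -4/7, a_1 = -17/14, a_2 = 745/168, a_3 = -4127/432, a_4 = 1498723/72576, a_5 = -17160655/435456.
Write the denominator as Q(τ) = 1 + q1*τ. Requiring Q*f - P = O(τ^6) with deg P <= 4 kills the coefficients of τ^5..τ^5 in Q*f:
  τ^5: a_5 + q1*a_4 = 0, i.e. -17160655/435456 + (1498723/72576)*q1 = 0.
Solving this linear system: q1 = 17160655/8992338.
The numerator is Q*f truncated at degree 4: P0 = a_0 = -4/7; P1 = a_1 + q1*a_0 = -145077493/62946366; P2 = a_2 + q1*a_1 = 25385065/11989784; P3 = a_3 + q1*a_2 = -2471272411/2266069176; P4 = a_4 + q1*a_3 = 263153981549/108771320448.


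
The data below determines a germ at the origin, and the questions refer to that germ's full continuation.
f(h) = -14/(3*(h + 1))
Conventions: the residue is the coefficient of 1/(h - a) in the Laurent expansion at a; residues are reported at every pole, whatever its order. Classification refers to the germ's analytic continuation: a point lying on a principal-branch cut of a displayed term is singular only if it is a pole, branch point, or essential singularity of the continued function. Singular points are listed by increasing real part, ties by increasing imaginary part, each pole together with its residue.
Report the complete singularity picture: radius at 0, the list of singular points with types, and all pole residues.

Radius of convergence at 0: 1.
At -1: a pole of order 1; residue -14/3.

Denominator factor (h + 1): pole of order 1 at -1, modulus 1.
The radius of convergence is the smallest modulus among the singular points: 1.
At the order-1 pole -1 set g(h) = (h - (-1))*f(h) = -14/3.
Simple pole: residue = g(a) at a = -1, which is -14/3.


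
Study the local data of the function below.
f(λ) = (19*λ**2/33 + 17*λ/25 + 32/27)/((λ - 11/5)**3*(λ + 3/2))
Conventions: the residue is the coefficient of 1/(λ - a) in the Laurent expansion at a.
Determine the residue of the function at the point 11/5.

The residue is 433810/15043941.

At the order-3 pole 11/5 set g(λ) = (λ - (11/5))^3*f(λ) = (19*λ**2/33 + 17*λ/25 + 32/27)/(λ + 3/2).
Order-3 pole: residue = g''(a)/2; g''(11/5) = 867620/15043941, so the residue is 433810/15043941.


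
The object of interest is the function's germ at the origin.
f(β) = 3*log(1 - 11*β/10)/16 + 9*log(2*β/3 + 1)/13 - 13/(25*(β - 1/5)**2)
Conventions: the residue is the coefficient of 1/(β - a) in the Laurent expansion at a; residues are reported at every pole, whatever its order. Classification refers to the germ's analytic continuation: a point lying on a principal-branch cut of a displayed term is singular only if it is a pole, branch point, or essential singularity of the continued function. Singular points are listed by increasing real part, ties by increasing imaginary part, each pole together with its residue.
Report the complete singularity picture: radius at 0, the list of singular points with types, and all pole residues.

Denominator factor (β - 1/5)^2: pole of order 2 at 1/5, modulus 1/5.
Branch term (9/13)*log(1 - β/(-3/2)): its argument vanishes at β = -3/2, a logarithmic branch point, modulus 3/2.
Branch term (3/16)*log(1 - β/(10/11)): its argument vanishes at β = 10/11, a logarithmic branch point, modulus 10/11.
The radius of convergence is the smallest modulus among the singular points: 1/5.
The branch terms are analytic at 1/5 and contribute nothing to the residue; only the rational part matters.
At the order-2 pole 1/5 set g(β) = (β - (1/5))^2*(rational part) = -13/25.
Order-2 pole: residue = g'(a); g'(1/5) = 0, so the residue is 0.
List the singular points by increasing real part (a conjugate pair: the negative imaginary part first).

Radius of convergence at 0: 1/5.
At -3/2: a logarithmic branch point.
At 1/5: a pole of order 2; residue 0.
At 10/11: a logarithmic branch point.


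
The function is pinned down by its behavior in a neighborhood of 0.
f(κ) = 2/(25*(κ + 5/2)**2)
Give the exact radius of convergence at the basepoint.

Denominator factor (κ + 5/2)^2: pole of order 2 at -5/2, modulus 5/2.
The radius of convergence is the smallest modulus among the singular points: 5/2.

The radius of convergence is 5/2.


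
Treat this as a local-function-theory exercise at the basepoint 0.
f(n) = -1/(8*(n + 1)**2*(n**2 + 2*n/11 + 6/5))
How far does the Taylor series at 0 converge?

Denominator factor (n**2 + 2*n/11 + 6/5): discriminant -2884/605, complex-conjugate roots (-1/11) + ((1/55)*sqrt(3605))*i and (-1/11) - ((1/55)*sqrt(3605))*i; poles of order 1, moduli (1/5)*sqrt(30) and (1/5)*sqrt(30).
Denominator factor (n + 1)^2: pole of order 2 at -1, modulus 1.
The radius of convergence is the smallest modulus among the singular points: 1.

The radius of convergence is 1.


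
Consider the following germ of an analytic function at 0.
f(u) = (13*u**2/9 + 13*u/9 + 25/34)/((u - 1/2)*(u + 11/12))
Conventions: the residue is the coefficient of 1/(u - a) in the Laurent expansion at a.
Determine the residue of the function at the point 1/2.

At the order-1 pole 1/2 set g(u) = (u - (1/2))*f(u) = (13*u**2/9 + 13*u/9 + 25/34)/(u + 11/12).
Simple pole: residue = g(a) at a = 1/2, which is 371/289.

The residue is 371/289.


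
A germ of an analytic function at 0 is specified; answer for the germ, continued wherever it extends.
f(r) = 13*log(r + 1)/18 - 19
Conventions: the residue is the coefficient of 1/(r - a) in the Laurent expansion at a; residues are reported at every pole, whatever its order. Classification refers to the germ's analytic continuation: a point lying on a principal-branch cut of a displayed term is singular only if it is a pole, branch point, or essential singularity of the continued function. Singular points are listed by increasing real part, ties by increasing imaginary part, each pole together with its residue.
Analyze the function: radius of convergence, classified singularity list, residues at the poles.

Radius of convergence at 0: 1.
At -1: a logarithmic branch point.

Branch term (13/18)*log(1 - r/(-1)): its argument vanishes at r = -1, a logarithmic branch point, modulus 1.
The radius of convergence is the smallest modulus among the singular points: 1.


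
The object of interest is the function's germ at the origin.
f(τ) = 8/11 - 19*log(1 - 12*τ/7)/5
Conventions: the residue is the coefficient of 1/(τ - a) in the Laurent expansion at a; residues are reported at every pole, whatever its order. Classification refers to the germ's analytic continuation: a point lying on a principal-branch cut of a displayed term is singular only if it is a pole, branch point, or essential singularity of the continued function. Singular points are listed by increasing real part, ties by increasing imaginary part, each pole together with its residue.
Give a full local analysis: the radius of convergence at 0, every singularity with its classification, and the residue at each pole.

Branch term (-19/5)*log(1 - τ/(7/12)): its argument vanishes at τ = 7/12, a logarithmic branch point, modulus 7/12.
The radius of convergence is the smallest modulus among the singular points: 7/12.

Radius of convergence at 0: 7/12.
At 7/12: a logarithmic branch point.


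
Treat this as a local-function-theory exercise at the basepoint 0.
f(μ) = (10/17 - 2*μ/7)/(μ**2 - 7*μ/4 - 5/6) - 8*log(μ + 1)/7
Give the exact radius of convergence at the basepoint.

Denominator factor (μ**2 - 7*μ/4 - 5/6): discriminant 307/48, real irrational roots 7/8 + (1/24)*sqrt(921) and 7/8 - (1/24)*sqrt(921); poles of order 1, moduli 7/8 + (1/24)*sqrt(921) and -7/8 + (1/24)*sqrt(921).
Branch term (-8/7)*log(1 - μ/(-1)): its argument vanishes at μ = -1, a logarithmic branch point, modulus 1.
The radius of convergence is the smallest modulus among the singular points: -7/8 + (1/24)*sqrt(921).

The radius of convergence is -7/8 + (1/24)*sqrt(921).


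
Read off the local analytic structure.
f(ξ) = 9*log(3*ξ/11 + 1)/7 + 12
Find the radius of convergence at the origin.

Branch term (9/7)*log(1 - ξ/(-11/3)): its argument vanishes at ξ = -11/3, a logarithmic branch point, modulus 11/3.
The radius of convergence is the smallest modulus among the singular points: 11/3.

The radius of convergence is 11/3.


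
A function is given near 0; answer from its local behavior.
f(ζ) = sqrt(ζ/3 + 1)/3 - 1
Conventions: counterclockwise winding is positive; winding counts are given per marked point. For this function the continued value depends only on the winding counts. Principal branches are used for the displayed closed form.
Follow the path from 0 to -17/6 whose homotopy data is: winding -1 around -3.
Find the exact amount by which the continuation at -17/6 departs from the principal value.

Continued minus principal equals -(1/9)*sqrt(2).

The rational part is single-valued and drops out of the difference; each branch term changes only by its own monodromy.
(1/3)*sqrt(1 - ζ/(-3)): winding -1 is odd, the square root flips sign, contributing -2*(1/3)*sqrt(1 - (-17/6)/(-3)) = -2*(1/3)*sqrt(1/18) = -(1/9)*sqrt(2).
Summing the contributions at ζ = -17/6 gives -(1/9)*sqrt(2).


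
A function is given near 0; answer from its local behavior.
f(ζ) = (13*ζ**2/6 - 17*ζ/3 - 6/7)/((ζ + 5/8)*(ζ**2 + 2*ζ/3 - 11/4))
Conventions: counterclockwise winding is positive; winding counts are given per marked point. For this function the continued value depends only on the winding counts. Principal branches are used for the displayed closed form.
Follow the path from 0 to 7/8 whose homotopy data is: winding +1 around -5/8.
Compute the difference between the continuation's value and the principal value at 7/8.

The function is rational, hence single-valued: continuing it around any pole returns the same value, so the difference is 0.

Continued minus principal equals 0.


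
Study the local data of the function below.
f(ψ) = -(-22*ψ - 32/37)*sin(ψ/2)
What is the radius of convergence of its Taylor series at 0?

The factor -sin(ψ/2) is entire and contributes no finite singular point.
The polynomial part has no poles.
No finite singular points: the Taylor series at 0 converges everywhere.

The radius of convergence is infinite.


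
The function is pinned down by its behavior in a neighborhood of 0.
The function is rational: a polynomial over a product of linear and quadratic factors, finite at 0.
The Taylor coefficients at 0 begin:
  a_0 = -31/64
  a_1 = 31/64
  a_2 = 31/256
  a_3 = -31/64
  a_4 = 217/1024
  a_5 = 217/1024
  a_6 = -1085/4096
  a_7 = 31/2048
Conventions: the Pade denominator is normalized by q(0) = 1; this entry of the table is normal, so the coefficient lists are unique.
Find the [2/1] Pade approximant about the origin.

The Pade approximant has numerator coefficients [-31/64, -93/64, 527/256]; denominator coefficients [1, 4].

Taylor coefficients needed (read off): a_0 = -31/64, a_1 = 31/64, a_2 = 31/256, a_3 = -31/64.
Write the denominator as Q(η) = 1 + q1*η. Requiring Q*f - P = O(η^4) with deg P <= 2 kills the coefficients of η^3..η^3 in Q*f:
  η^3: a_3 + q1*a_2 = 0, i.e. -31/64 + (31/256)*q1 = 0.
Solving this linear system: q1 = 4.
The numerator is Q*f truncated at degree 2: P0 = a_0 = -31/64; P1 = a_1 + q1*a_0 = -93/64; P2 = a_2 + q1*a_1 = 527/256.


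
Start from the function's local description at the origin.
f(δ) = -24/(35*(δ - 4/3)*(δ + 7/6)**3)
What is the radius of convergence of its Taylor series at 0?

Denominator factor (δ + 7/6)^3: pole of order 3 at -7/6, modulus 7/6.
Denominator factor (δ - 4/3): pole of order 1 at 4/3, modulus 4/3.
The radius of convergence is the smallest modulus among the singular points: 7/6.

The radius of convergence is 7/6.


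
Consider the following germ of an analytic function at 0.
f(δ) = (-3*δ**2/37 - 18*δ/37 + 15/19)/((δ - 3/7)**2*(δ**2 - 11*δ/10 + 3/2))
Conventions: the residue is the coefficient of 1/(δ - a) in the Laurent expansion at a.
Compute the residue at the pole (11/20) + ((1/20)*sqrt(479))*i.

The factor δ**2 - 11*δ/10 + 3/2 splits as (δ - a)(δ - a') with a = (11/20) + ((1/20)*sqrt(479))*i, a' = (11/20) - ((1/20)*sqrt(479))*i. At the order-1 pole a set g(δ) = (δ - a)*f(δ) = [(-3*δ**2/37 - 18*δ/37 + 15/19)/(δ - 3/7)**2] / (δ - a').
Simple pole: residue = g(a) at a = (11/20) + ((1/20)*sqrt(479))*i, which is (3773245/20670309) + ((122448305/9901078011)*sqrt(479))*i.

The residue is (3773245/20670309) + ((122448305/9901078011)*sqrt(479))*i.


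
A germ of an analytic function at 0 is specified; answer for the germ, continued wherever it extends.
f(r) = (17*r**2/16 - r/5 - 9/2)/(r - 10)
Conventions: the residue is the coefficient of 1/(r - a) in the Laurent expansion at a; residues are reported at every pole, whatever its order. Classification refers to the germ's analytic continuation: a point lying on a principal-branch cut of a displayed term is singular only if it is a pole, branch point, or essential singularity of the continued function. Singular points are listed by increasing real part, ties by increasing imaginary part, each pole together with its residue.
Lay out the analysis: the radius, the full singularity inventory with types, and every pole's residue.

Radius of convergence at 0: 10.
At 10: a pole of order 1; residue 399/4.

Denominator factor (r - 10): pole of order 1 at 10, modulus 10.
The radius of convergence is the smallest modulus among the singular points: 10.
At the order-1 pole 10 set g(r) = (r - (10))*f(r) = 17*r**2/16 - r/5 - 9/2.
Simple pole: residue = g(a) at a = 10, which is 399/4.


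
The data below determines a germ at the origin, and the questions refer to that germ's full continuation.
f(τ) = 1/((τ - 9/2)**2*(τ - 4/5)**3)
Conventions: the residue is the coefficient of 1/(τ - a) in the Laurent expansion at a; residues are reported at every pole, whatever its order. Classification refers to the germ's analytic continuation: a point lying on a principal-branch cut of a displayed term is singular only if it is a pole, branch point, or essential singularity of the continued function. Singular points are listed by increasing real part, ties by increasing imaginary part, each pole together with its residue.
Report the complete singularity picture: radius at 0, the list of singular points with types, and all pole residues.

Radius of convergence at 0: 4/5.
At 4/5: a pole of order 3; residue 30000/1874161.
At 9/2: a pole of order 2; residue -30000/1874161.

Denominator factor (τ - 4/5)^3: pole of order 3 at 4/5, modulus 4/5.
Denominator factor (τ - 9/2)^2: pole of order 2 at 9/2, modulus 9/2.
The radius of convergence is the smallest modulus among the singular points: 4/5.
At the order-3 pole 4/5 set g(τ) = (τ - (4/5))^3*f(τ) = (τ - 9/2)**(-2).
Order-3 pole: residue = g''(a)/2; g''(4/5) = 60000/1874161, so the residue is 30000/1874161.
At the order-2 pole 9/2 set g(τ) = (τ - (9/2))^2*f(τ) = (τ - 4/5)**(-3).
Order-2 pole: residue = g'(a); g'(9/2) = -30000/1874161, so the residue is -30000/1874161.
List the singular points by increasing real part (a conjugate pair: the negative imaginary part first).


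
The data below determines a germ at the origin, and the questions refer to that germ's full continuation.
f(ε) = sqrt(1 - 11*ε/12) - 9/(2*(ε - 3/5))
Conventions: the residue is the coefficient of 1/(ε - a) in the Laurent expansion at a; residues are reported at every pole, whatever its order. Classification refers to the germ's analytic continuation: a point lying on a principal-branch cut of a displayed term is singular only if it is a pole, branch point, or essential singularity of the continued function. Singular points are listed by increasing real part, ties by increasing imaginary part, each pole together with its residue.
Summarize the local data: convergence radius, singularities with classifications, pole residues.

Radius of convergence at 0: 3/5.
At 3/5: a pole of order 1; residue -9/2.
At 12/11: an algebraic (square-root) branch point.

Denominator factor (ε - 3/5): pole of order 1 at 3/5, modulus 3/5.
Branch term (1)*sqrt(1 - ε/(12/11)): its argument vanishes at ε = 12/11, a square-root branch point, modulus 12/11.
The radius of convergence is the smallest modulus among the singular points: 3/5.
The branch term is analytic at 3/5 and contributes nothing to the residue; only the rational part matters.
At the order-1 pole 3/5 set g(ε) = (ε - (3/5))*(rational part) = -9/2.
Simple pole: residue = g(a) at a = 3/5, which is -9/2.
List the singular points by increasing real part (a conjugate pair: the negative imaginary part first).


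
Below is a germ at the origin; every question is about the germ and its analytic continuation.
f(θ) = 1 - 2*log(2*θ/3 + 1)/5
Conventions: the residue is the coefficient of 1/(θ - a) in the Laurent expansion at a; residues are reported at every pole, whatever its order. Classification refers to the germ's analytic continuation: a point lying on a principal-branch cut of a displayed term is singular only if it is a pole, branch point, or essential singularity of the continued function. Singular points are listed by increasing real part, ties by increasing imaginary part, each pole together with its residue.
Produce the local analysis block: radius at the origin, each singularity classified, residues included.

Branch term (-2/5)*log(1 - θ/(-3/2)): its argument vanishes at θ = -3/2, a logarithmic branch point, modulus 3/2.
The radius of convergence is the smallest modulus among the singular points: 3/2.

Radius of convergence at 0: 3/2.
At -3/2: a logarithmic branch point.


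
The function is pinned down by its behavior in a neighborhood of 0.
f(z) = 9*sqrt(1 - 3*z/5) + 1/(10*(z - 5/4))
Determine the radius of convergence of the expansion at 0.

Denominator factor (z - 5/4): pole of order 1 at 5/4, modulus 5/4.
Branch term (9)*sqrt(1 - z/(5/3)): its argument vanishes at z = 5/3, a square-root branch point, modulus 5/3.
The radius of convergence is the smallest modulus among the singular points: 5/4.

The radius of convergence is 5/4.


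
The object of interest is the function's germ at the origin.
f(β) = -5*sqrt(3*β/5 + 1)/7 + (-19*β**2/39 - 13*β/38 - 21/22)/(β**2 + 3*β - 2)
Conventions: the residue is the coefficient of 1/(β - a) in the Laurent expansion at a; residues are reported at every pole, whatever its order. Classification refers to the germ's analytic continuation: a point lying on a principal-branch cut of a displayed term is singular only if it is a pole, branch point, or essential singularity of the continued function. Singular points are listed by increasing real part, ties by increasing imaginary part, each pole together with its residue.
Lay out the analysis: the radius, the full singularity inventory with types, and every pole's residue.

Radius of convergence at 0: -3/2 + (1/2)*sqrt(17).
At -3/2 - (1/2)*sqrt(17): a pole of order 1; residue 553/988 + (9049/42636)*sqrt(17).
At -5/3: an algebraic (square-root) branch point.
At -3/2 + (1/2)*sqrt(17): a pole of order 1; residue 553/988 - (9049/42636)*sqrt(17).

Denominator factor (β**2 + 3*β - 2): discriminant 17, real irrational roots -3/2 + (1/2)*sqrt(17) and -3/2 - (1/2)*sqrt(17); poles of order 1, moduli -3/2 + (1/2)*sqrt(17) and 3/2 + (1/2)*sqrt(17).
Branch term (-5/7)*sqrt(1 - β/(-5/3)): its argument vanishes at β = -5/3, a square-root branch point, modulus 5/3.
The radius of convergence is the smallest modulus among the singular points: -3/2 + (1/2)*sqrt(17).
The branch term is analytic at -3/2 - (1/2)*sqrt(17) and contributes nothing to the residue; only the rational part matters.
The factor β**2 + 3*β - 2 splits as (β - a)(β - a') with a = -3/2 - (1/2)*sqrt(17), a' = -3/2 + (1/2)*sqrt(17). At the order-1 pole a set g(β) = (β - a)*(rational part) = [-19*β**2/39 - 13*β/38 - 21/22] / (β - a').
Simple pole: residue = g(a) at a = -3/2 - (1/2)*sqrt(17), which is 553/988 + (9049/42636)*sqrt(17).
The branch term is analytic at -3/2 + (1/2)*sqrt(17) and contributes nothing to the residue; only the rational part matters.
The factor β**2 + 3*β - 2 splits as (β - a)(β - a') with a = -3/2 + (1/2)*sqrt(17), a' = -3/2 - (1/2)*sqrt(17). At the order-1 pole a set g(β) = (β - a)*(rational part) = [-19*β**2/39 - 13*β/38 - 21/22] / (β - a').
Simple pole: residue = g(a) at a = -3/2 + (1/2)*sqrt(17), which is 553/988 - (9049/42636)*sqrt(17).
List the singular points by increasing real part (a conjugate pair: the negative imaginary part first).


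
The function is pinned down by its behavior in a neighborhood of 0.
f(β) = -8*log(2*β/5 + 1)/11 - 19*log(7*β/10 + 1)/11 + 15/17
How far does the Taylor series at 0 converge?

Branch term (-8/11)*log(1 - β/(-5/2)): its argument vanishes at β = -5/2, a logarithmic branch point, modulus 5/2.
Branch term (-19/11)*log(1 - β/(-10/7)): its argument vanishes at β = -10/7, a logarithmic branch point, modulus 10/7.
The radius of convergence is the smallest modulus among the singular points: 10/7.

The radius of convergence is 10/7.


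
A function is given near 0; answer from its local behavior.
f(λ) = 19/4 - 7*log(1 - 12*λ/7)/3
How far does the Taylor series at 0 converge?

The radius of convergence is 7/12.

Branch term (-7/3)*log(1 - λ/(7/12)): its argument vanishes at λ = 7/12, a logarithmic branch point, modulus 7/12.
The radius of convergence is the smallest modulus among the singular points: 7/12.


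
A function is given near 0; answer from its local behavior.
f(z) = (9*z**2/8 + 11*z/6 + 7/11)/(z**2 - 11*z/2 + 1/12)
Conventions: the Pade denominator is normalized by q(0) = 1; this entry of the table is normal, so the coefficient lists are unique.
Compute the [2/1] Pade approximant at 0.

Taylor coefficients needed (expand at 0): a_0 = 84/11, a_1 = 526, a_2 = 762033/22, a_3 = 2279787.
Write the denominator as Q(z) = 1 + q1*z. Requiring Q*f - P = O(z^4) with deg P <= 2 kills the coefficients of z^3..z^3 in Q*f:
  z^3: a_3 + q1*a_2 = 0, i.e. 2279787 + (762033/22)*q1 = 0.
Solving this linear system: q1 = -16718438/254011.
The numerator is Q*f truncated at degree 2: P0 = a_0 = 84/11; P1 = a_1 + q1*a_0 = 5941714/254011; P2 = a_2 + q1*a_1 = 98999827/5588242.

The Pade approximant has numerator coefficients [84/11, 5941714/254011, 98999827/5588242]; denominator coefficients [1, -16718438/254011].


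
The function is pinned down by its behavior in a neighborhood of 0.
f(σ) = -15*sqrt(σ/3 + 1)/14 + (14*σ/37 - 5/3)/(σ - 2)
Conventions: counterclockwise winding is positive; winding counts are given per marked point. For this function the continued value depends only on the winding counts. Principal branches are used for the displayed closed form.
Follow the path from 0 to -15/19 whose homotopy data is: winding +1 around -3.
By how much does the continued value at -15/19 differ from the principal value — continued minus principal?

Continued minus principal equals (15/133)*sqrt(266).

The rational part is single-valued and drops out of the difference; each branch term changes only by its own monodromy.
(-15/14)*sqrt(1 - σ/(-3)): winding +1 is odd, the square root flips sign, contributing -2*(-15/14)*sqrt(1 - (-15/19)/(-3)) = -2*(-15/14)*sqrt(14/19) = (15/133)*sqrt(266).
Summing the contributions at σ = -15/19 gives (15/133)*sqrt(266).


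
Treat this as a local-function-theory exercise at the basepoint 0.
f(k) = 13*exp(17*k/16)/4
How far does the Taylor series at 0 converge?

The factor exp(17*k/16) is entire and contributes no finite singular point.
The polynomial part has no poles.
No finite singular points: the Taylor series at 0 converges everywhere.

The radius of convergence is infinite.


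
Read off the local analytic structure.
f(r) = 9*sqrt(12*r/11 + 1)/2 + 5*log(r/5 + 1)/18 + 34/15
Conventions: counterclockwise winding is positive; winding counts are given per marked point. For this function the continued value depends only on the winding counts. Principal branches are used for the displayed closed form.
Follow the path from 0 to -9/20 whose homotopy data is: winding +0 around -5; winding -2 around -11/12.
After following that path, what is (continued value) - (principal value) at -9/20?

Continued minus principal equals 0.

The rational part is single-valued and drops out of the difference; each branch term changes only by its own monodromy.
(9/2)*sqrt(1 - r/(-11/12)): winding -2 is even, the square root returns to the same sheet, contribution 0.
(5/18)*log(1 - r/(-5)): winding 0 around -5, so this term returns to its principal value, contribution 0.
Summing the contributions at r = -9/20 gives 0.


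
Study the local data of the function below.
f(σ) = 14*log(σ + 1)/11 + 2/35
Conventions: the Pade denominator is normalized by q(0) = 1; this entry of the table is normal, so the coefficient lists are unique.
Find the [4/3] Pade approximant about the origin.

Taylor coefficients needed (expand at 0): a_0 = 2/35, a_1 = 14/11, a_2 = -7/11, a_3 = 14/33, a_4 = -7/22, a_5 = 14/55, a_6 = -7/33, a_7 = 2/11.
Write the denominator as Q(σ) = 1 + q1*σ + q2*σ^2 + q3*σ^3. Requiring Q*f - P = O(σ^8) with deg P <= 4 kills the coefficients of σ^5..σ^7 in Q*f:
  σ^5: a_5 + q1*a_4 + q2*a_3 + q3*a_2 = 0, i.e. 14/55 + (-7/22)*q1 + (14/33)*q2 + (-7/11)*q3 = 0.
  σ^6: a_6 + q1*a_5 + q2*a_4 + q3*a_3 = 0, i.e. -7/33 + (14/55)*q1 + (-7/22)*q2 + (14/33)*q3 = 0.
  σ^7: a_7 + q1*a_6 + q2*a_5 + q3*a_4 = 0, i.e. 2/11 + (-7/33)*q1 + (14/55)*q2 + (-7/22)*q3 = 0.
Solving this linear system: q1 = 12/7, q2 = 6/7, q3 = 4/35.
The numerator is Q*f truncated at degree 4: P0 = a_0 = 2/35; P1 = a_1 + q1*a_0 = 3694/2695; P2 = a_2 + q1*a_1 + q2*a_0 = 4297/2695; P3 = a_3 + q1*a_2 + q2*a_1 + q3*a_0 = 17414/40425; P4 = a_4 + q1*a_3 + q2*a_2 + q3*a_1 = 1/110.

The Pade approximant has numerator coefficients [2/35, 3694/2695, 4297/2695, 17414/40425, 1/110]; denominator coefficients [1, 12/7, 6/7, 4/35].


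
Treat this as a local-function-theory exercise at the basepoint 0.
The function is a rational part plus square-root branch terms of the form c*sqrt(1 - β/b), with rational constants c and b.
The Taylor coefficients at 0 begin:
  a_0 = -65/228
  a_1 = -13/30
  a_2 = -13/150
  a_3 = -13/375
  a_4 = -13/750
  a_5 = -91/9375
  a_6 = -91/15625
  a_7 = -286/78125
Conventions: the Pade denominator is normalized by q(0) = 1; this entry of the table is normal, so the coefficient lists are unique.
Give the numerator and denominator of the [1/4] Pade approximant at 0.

Taylor coefficients needed (read off): a_0 = -65/228, a_1 = -13/30, a_2 = -13/150, a_3 = -13/375, a_4 = -13/750, a_5 = -91/9375.
Write the denominator as Q(β) = 1 + q1*β + q2*β^2 + q3*β^3 + q4*β^4. Requiring Q*f - P = O(β^6) with deg P <= 1 kills the coefficients of β^2..β^5 in Q*f:
  β^2: a_2 + q1*a_1 + q2*a_0 = 0, i.e. -13/150 + (-13/30)*q1 + (-65/228)*q2 = 0.
  β^3: a_3 + q1*a_2 + q2*a_1 + q3*a_0 = 0, i.e. -13/375 + (-13/150)*q1 + (-13/30)*q2 + (-65/228)*q3 = 0.
  β^4: a_4 + q1*a_3 + q2*a_2 + q3*a_1 + q4*a_0 = 0, i.e. -13/750 + (-13/375)*q1 + (-13/150)*q2 + (-13/30)*q3 + (-65/228)*q4 = 0.
  β^5: a_5 + q1*a_4 + q2*a_3 + q3*a_2 + q4*a_1 = 0, i.e. -91/9375 + (-13/750)*q1 + (-13/375)*q2 + (-13/150)*q3 + (-13/30)*q4 = 0.
Solving this linear system: q1 = -32792/186685, q2 = -34542/933425, q3 = -55784/4667125, q4 = -46778/4667125.
The numerator is Q*f truncated at degree 1: P0 = a_0 = -65/228; P1 = a_1 + q1*a_0 = -2718833/7094030.

The Pade approximant has numerator coefficients [-65/228, -2718833/7094030]; denominator coefficients [1, -32792/186685, -34542/933425, -55784/4667125, -46778/4667125].


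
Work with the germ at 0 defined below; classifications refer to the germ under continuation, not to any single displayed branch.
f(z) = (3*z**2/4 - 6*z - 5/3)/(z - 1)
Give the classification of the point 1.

The denominator factor z - 1 vanishes at 1 and appears to the power 1; the numerator there equals -83/12, nonzero, and no other factor vanishes.
Hence a pole whose order is the multiplicity, 1.

The point is a pole of order 1.


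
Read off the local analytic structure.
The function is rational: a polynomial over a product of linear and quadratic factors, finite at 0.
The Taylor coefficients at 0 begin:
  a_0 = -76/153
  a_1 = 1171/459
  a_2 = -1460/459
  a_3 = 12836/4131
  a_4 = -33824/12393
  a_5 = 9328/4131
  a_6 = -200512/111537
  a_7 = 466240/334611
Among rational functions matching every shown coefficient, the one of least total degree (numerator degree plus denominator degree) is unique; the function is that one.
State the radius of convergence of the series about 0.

The radius of convergence is 3/2.

No rational of total degree below 3 reproduces all 8 coefficients; solving the [1/2] Pade equations on them gives f(ω) = (17*ω/4 - 19/17)/(ω + 3/2)**2, whose expansion matches every shown term.
Denominator factor (ω + 3/2)^2: pole of order 2 at -3/2, modulus 3/2.
The radius of convergence is the smallest modulus among the singular points: 3/2.


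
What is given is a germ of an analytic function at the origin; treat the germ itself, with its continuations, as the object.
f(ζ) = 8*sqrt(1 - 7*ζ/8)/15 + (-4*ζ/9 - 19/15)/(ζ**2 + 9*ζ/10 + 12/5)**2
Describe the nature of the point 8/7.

The term (8/15)*sqrt(1 - ζ/(8/7)) has argument 1 - 8/7/(8/7) = 0 at 8/7: a square-root (algebraic, two-sheeted) branch point; the remaining terms are analytic or single-valued there.

The point is an algebraic (square-root) branch point.
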